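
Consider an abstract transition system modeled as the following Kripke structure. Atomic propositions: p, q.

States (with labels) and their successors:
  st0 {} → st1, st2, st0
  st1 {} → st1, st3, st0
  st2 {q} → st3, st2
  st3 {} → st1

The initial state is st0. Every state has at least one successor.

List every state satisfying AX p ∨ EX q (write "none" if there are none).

{st0, st2}

States satisfying p: ∅.
States satisfying AX p: ∅.
States satisfying q: {st2}.
States satisfying EX q: {st0, st2}.
States satisfying AX p ∨ EX q: {st0, st2}.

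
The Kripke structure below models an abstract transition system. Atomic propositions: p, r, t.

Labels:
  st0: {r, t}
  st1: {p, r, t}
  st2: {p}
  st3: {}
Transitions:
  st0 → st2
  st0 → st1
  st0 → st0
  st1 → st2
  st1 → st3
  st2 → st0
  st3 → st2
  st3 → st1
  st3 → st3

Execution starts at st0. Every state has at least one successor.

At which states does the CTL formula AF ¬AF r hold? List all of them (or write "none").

{st3}

States satisfying ¬AF r: {st3}.
States satisfying AF ¬AF r: {st3}.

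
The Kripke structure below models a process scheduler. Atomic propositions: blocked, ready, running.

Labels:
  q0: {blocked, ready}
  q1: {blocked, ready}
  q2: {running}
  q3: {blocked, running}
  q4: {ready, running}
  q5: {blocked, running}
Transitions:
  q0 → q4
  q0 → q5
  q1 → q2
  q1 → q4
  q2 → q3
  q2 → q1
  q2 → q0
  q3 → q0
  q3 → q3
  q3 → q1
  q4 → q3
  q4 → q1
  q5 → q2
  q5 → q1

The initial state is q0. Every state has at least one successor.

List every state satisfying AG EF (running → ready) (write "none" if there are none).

{q0, q1, q2, q3, q4, q5}

States satisfying EF (running → ready): {q0, q1, q2, q3, q4, q5}.
States satisfying AG EF (running → ready): {q0, q1, q2, q3, q4, q5}.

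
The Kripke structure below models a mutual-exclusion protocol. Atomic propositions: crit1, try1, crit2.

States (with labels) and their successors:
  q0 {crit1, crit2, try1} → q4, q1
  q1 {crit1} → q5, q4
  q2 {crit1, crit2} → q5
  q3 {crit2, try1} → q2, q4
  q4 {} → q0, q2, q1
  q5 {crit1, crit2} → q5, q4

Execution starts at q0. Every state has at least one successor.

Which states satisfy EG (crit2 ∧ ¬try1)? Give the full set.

States satisfying crit2 ∧ ¬try1: {q2, q5}.
States satisfying EG (crit2 ∧ ¬try1): {q2, q5}.

{q2, q5}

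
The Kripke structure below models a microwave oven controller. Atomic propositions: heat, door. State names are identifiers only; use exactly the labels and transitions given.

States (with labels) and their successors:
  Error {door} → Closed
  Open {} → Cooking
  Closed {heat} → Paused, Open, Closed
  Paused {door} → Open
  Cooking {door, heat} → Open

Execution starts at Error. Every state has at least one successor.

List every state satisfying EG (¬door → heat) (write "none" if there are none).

States satisfying ¬door → heat: {Error, Closed, Paused, Cooking}.
States satisfying EG (¬door → heat): {Error, Closed}.

{Error, Closed}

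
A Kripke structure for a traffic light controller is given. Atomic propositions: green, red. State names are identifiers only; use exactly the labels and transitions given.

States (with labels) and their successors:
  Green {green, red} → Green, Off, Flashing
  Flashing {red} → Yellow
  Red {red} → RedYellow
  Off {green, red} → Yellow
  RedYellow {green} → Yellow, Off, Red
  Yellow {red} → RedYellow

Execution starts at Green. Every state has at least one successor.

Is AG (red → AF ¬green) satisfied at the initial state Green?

States satisfying red → AF ¬green: {Flashing, Red, Off, RedYellow, Yellow}.
States satisfying AG (red → AF ¬green): {Flashing, Red, Off, RedYellow, Yellow}.
Green is reachable from Green and violates red → AF ¬green, so AG fails at Green.
Green ∉ Sat(AG (red → AF ¬green)).

No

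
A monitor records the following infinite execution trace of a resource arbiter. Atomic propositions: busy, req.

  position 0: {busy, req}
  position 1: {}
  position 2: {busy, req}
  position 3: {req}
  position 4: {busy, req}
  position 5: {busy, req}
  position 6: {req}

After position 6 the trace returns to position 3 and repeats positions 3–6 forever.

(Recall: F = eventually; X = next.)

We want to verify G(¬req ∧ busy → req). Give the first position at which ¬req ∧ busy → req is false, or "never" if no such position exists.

¬req ∧ busy → req holds at every position 0..6, and those are all the positions the trace ever visits, so the invariant G(¬req ∧ busy → req) is never violated.

never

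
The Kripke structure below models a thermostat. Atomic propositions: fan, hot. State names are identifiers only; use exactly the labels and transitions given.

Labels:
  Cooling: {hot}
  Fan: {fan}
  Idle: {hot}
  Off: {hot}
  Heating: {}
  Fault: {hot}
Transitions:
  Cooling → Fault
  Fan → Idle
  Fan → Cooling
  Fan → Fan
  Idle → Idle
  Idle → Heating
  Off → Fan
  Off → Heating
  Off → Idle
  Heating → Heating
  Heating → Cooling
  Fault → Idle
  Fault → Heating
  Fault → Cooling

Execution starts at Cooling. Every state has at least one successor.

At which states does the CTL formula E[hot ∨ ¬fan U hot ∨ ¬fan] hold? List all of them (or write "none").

States satisfying hot ∨ ¬fan: {Cooling, Idle, Off, Heating, Fault}.
States satisfying E[hot ∨ ¬fan U hot ∨ ¬fan]: {Cooling, Idle, Off, Heating, Fault}.

{Cooling, Idle, Off, Heating, Fault}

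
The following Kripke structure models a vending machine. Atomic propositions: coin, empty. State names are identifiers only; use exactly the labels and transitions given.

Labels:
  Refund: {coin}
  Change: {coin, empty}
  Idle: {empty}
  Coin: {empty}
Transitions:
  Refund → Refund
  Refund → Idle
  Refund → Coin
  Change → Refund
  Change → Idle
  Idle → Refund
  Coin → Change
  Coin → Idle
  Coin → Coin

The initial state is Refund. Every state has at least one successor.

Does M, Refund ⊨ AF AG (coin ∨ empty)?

Satisfied

States satisfying AG (coin ∨ empty): {Refund, Change, Idle, Coin}.
States satisfying AF AG (coin ∨ empty): {Refund, Change, Idle, Coin}.
Refund ∈ Sat(AF AG (coin ∨ empty)).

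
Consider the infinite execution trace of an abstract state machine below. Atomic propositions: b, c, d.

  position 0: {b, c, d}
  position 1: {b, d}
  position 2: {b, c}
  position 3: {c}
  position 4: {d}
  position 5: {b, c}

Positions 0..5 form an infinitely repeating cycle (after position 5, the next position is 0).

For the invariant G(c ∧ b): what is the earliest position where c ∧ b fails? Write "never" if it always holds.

Check c ∧ b at each position in order: 0 ✓.
At position 1 the labels are {b, d}, so c ∧ b is false there. This is the first violation.

1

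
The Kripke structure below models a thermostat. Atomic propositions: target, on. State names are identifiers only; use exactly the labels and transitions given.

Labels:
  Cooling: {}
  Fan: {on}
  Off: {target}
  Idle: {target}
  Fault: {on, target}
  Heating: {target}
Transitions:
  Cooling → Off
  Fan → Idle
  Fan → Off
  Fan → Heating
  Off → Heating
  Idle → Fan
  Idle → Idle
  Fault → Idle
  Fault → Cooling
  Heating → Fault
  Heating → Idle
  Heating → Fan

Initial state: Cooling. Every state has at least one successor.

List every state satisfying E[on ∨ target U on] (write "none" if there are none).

States satisfying on ∨ target: {Fan, Off, Idle, Fault, Heating}.
States satisfying on: {Fan, Fault}.
States satisfying E[on ∨ target U on]: {Fan, Off, Idle, Fault, Heating}.

{Fan, Off, Idle, Fault, Heating}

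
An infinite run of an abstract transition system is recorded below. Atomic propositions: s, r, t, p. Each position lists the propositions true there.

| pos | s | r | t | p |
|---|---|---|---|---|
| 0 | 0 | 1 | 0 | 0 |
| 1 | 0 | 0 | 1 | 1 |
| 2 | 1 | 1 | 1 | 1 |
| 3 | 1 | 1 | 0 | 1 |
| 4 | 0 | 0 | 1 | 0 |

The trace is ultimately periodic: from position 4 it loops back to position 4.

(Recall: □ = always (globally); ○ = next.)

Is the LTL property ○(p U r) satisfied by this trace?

Satisfied

The position after 0 is 1; p U r is true there.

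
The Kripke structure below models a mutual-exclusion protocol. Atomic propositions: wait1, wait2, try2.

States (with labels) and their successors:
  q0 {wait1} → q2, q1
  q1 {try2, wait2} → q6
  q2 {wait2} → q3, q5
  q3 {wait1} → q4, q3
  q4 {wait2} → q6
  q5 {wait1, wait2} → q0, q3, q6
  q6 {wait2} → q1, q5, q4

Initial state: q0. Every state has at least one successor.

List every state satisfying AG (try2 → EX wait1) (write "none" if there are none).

none

States satisfying try2 → EX wait1: {q0, q2, q3, q4, q5, q6}.
States satisfying AG (try2 → EX wait1): ∅.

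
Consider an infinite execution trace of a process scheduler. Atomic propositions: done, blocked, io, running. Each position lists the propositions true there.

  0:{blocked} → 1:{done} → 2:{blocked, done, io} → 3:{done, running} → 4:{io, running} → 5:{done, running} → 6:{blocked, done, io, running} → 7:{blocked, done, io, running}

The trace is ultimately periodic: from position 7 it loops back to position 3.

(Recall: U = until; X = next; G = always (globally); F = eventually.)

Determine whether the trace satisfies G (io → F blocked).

Satisfied

io → F blocked holds at every position 0..7, and those are all positions ever visited, so G (io → F blocked) holds.
Positions where io holds: 2, 4, 6, 7.
Check F blocked at each: 2→ok, 4→ok, 6→ok, 7→ok.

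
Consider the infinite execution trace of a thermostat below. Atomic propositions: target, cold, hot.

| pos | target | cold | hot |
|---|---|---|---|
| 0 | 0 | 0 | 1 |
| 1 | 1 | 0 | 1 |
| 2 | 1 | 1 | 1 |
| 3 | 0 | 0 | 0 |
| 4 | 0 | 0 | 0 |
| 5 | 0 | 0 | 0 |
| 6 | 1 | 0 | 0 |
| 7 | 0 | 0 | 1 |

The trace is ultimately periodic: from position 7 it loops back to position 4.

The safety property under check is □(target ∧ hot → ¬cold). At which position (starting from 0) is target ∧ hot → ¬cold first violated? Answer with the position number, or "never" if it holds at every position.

Check target ∧ hot → ¬cold at each position in order: 0 ✓, 1 ✓.
At position 2 the labels are {cold, hot, target}, so target ∧ hot → ¬cold is false there. This is the first violation.

2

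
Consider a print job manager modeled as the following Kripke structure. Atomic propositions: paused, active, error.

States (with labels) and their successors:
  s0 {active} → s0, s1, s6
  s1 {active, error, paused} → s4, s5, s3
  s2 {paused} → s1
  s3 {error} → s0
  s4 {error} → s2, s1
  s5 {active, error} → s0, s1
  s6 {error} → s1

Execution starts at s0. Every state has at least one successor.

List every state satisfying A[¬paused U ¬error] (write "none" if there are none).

{s0, s2, s3}

States satisfying ¬paused: {s0, s3, s4, s5, s6}.
States satisfying ¬error: {s0, s2}.
States satisfying A[¬paused U ¬error]: {s0, s2, s3}.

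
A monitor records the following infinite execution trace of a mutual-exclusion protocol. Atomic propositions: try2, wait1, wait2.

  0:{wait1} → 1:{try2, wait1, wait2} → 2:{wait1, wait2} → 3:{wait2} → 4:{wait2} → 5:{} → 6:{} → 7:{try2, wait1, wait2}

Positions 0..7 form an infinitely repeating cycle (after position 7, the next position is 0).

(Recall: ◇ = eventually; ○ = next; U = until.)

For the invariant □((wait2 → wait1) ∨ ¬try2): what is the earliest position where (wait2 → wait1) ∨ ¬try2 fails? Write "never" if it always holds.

never

(wait2 → wait1) ∨ ¬try2 holds at every position 0..7, and those are all the positions the trace ever visits, so the invariant □((wait2 → wait1) ∨ ¬try2) is never violated.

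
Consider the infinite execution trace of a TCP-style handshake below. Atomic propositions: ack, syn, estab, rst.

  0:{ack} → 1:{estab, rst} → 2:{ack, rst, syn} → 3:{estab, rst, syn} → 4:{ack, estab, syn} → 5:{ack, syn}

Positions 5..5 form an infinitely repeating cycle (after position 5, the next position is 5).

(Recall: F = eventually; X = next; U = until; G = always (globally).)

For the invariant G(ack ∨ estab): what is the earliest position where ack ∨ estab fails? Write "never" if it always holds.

never

ack ∨ estab holds at every position 0..5, and those are all the positions the trace ever visits, so the invariant G(ack ∨ estab) is never violated.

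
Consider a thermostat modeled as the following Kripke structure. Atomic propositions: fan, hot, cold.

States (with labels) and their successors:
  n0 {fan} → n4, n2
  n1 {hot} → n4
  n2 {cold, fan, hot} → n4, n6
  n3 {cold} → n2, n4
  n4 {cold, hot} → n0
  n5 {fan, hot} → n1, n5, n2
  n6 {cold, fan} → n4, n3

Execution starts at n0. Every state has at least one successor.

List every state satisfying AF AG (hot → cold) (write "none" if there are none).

States satisfying AG (hot → cold): {n0, n2, n3, n4, n6}.
States satisfying AF AG (hot → cold): {n0, n1, n2, n3, n4, n6}.

{n0, n1, n2, n3, n4, n6}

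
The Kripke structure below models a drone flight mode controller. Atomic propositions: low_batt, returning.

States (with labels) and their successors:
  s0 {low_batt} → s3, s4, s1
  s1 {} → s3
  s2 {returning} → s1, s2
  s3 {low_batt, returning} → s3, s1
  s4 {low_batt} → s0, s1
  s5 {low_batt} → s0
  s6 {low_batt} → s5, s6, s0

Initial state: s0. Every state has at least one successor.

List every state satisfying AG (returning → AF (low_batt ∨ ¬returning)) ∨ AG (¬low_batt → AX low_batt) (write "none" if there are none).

States satisfying returning → AF (low_batt ∨ ¬returning): {s0, s1, s3, s4, s5, s6}.
States satisfying AG (returning → AF (low_batt ∨ ¬returning)): {s0, s1, s3, s4, s5, s6}.
States satisfying ¬low_batt → AX low_batt: {s0, s1, s3, s4, s5, s6}.
States satisfying AG (¬low_batt → AX low_batt): {s0, s1, s3, s4, s5, s6}.
States satisfying AG (returning → AF (low_batt ∨ ¬returning)) ∨ AG (¬low_batt → AX low_batt): {s0, s1, s3, s4, s5, s6}.

{s0, s1, s3, s4, s5, s6}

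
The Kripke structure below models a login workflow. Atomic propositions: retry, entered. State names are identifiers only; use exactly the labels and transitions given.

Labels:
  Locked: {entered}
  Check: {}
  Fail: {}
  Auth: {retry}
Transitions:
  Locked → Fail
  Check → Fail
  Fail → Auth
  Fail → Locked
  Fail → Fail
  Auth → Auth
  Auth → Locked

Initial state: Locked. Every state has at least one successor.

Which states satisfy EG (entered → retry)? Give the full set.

{Check, Fail, Auth}

States satisfying entered → retry: {Check, Fail, Auth}.
States satisfying EG (entered → retry): {Check, Fail, Auth}.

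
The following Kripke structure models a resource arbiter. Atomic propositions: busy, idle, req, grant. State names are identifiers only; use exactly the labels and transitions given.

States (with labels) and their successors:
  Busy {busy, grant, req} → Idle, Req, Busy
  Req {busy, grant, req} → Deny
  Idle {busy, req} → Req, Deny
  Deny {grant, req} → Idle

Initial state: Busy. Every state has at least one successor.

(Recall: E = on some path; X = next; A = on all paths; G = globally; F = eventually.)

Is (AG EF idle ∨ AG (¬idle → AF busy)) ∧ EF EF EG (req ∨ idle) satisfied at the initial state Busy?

Holds

States satisfying EF idle: ∅.
States satisfying AG EF idle: ∅.
States satisfying ¬idle → AF busy: {Busy, Req, Idle, Deny}.
States satisfying AG (¬idle → AF busy): {Busy, Req, Idle, Deny}.
States satisfying AG EF idle ∨ AG (¬idle → AF busy): {Busy, Req, Idle, Deny}.
States satisfying EF EG (req ∨ idle): {Busy, Req, Idle, Deny}.
States satisfying EF EF EG (req ∨ idle): {Busy, Req, Idle, Deny}.
States satisfying (AG EF idle ∨ AG (¬idle → AF busy)) ∧ EF EF EG (req ∨ idle): {Busy, Req, Idle, Deny}.
Busy ∈ Sat((AG EF idle ∨ AG (¬idle → AF busy)) ∧ EF EF EG (req ∨ idle)).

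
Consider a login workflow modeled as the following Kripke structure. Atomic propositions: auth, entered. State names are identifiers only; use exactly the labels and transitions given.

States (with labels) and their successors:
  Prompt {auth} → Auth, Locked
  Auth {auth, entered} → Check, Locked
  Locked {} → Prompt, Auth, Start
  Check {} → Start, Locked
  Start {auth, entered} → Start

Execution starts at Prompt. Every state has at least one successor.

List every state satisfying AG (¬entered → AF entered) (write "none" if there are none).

{Start}

States satisfying ¬entered → AF entered: {Auth, Start}.
States satisfying AG (¬entered → AF entered): {Start}.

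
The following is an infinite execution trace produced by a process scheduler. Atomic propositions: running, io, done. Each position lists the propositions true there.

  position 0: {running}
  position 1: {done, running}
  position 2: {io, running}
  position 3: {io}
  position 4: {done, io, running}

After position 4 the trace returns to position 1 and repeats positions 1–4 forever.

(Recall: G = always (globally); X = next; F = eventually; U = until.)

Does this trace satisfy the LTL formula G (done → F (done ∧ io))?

Yes

done → F (done ∧ io) holds at every position 0..4, and those are all positions ever visited, so G (done → F (done ∧ io)) holds.
Positions where done holds: 1, 4.
Check F (done ∧ io) at each: 1→ok, 4→ok.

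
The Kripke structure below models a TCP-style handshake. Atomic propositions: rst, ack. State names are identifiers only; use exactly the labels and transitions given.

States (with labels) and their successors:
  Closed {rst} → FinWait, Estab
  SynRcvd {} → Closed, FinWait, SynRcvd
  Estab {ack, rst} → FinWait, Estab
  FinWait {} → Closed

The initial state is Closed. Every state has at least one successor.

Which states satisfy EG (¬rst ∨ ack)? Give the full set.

{SynRcvd, Estab}

States satisfying ¬rst ∨ ack: {SynRcvd, Estab, FinWait}.
States satisfying EG (¬rst ∨ ack): {SynRcvd, Estab}.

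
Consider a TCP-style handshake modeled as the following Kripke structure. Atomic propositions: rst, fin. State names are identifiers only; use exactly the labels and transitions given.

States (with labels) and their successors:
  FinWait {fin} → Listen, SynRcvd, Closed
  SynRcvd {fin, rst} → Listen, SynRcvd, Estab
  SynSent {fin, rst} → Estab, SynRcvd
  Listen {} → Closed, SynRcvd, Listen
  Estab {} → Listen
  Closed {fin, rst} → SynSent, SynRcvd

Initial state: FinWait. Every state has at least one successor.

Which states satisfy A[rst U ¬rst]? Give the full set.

States satisfying rst: {SynRcvd, SynSent, Closed}.
States satisfying ¬rst: {FinWait, Listen, Estab}.
States satisfying A[rst U ¬rst]: {FinWait, Listen, Estab}.

{FinWait, Listen, Estab}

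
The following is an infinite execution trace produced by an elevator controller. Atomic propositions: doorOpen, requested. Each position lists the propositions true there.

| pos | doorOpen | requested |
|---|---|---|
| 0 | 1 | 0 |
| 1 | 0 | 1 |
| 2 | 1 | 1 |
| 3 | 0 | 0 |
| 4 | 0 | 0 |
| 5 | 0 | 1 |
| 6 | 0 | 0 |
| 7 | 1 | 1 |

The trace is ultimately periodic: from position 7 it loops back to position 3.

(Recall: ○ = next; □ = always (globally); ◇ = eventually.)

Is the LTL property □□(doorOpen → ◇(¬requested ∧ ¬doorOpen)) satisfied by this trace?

Satisfied

□(doorOpen → ◇(¬requested ∧ ¬doorOpen)) holds at every position 0..7, and those are all positions ever visited, so □□(doorOpen → ◇(¬requested ∧ ¬doorOpen)) holds.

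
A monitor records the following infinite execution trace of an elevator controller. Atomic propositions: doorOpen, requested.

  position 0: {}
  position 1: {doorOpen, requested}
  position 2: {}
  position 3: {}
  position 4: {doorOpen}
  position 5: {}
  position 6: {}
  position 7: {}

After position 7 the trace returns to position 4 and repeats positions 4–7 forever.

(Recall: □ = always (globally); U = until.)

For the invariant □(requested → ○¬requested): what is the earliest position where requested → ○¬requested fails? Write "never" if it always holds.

never

requested → ○¬requested holds at every position 0..7, and those are all the positions the trace ever visits, so the invariant □(requested → ○¬requested) is never violated.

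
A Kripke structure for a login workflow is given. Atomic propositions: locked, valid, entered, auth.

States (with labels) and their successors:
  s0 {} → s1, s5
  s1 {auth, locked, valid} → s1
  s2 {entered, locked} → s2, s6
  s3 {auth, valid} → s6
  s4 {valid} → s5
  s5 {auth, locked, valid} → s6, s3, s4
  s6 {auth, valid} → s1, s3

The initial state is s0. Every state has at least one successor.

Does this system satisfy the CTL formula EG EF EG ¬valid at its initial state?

No

States satisfying EF EG ¬valid: {s2}.
States satisfying EG EF EG ¬valid: {s2}.
No suitable path/successor from s0 witnesses the formula.
s0 ∉ Sat(EG EF EG ¬valid).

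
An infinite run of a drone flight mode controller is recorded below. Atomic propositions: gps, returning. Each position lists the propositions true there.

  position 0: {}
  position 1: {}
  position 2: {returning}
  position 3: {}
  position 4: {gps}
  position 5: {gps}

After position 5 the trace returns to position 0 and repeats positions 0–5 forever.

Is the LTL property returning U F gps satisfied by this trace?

Walking from position 0: F gps first holds at position 0, and returning holds at every earlier position along the way, so returning U F gps holds.

Satisfied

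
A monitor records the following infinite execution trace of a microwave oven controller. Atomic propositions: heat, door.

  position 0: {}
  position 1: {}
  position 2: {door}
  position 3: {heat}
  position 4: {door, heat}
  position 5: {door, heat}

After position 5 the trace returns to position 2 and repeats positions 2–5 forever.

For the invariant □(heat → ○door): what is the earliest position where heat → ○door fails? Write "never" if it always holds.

heat → ○door holds at every position 0..5, and those are all the positions the trace ever visits, so the invariant □(heat → ○door) is never violated.

never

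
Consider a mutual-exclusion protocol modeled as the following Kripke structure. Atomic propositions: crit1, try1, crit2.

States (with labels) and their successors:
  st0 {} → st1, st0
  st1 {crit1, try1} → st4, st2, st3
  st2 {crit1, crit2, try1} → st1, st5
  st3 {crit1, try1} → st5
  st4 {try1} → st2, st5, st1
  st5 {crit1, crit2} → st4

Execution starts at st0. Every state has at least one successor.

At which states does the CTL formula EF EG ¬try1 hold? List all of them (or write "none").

States satisfying EG ¬try1: {st0}.
States satisfying EF EG ¬try1: {st0}.

{st0}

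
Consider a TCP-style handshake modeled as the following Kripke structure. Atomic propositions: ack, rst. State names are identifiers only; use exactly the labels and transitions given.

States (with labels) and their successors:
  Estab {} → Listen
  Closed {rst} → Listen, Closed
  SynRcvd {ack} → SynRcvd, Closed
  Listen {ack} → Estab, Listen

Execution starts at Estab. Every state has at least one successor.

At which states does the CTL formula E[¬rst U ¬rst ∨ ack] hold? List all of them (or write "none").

States satisfying ¬rst: {Estab, SynRcvd, Listen}.
States satisfying ¬rst ∨ ack: {Estab, SynRcvd, Listen}.
States satisfying E[¬rst U ¬rst ∨ ack]: {Estab, SynRcvd, Listen}.

{Estab, SynRcvd, Listen}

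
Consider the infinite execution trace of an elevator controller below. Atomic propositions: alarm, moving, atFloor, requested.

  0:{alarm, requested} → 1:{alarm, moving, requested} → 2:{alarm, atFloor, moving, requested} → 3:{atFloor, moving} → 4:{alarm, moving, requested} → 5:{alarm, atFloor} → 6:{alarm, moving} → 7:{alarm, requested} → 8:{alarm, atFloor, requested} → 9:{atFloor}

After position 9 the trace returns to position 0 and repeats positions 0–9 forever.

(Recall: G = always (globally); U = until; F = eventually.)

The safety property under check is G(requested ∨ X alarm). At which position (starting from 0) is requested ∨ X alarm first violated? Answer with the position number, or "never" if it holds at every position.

requested ∨ X alarm holds at every position 0..9, and those are all the positions the trace ever visits, so the invariant G(requested ∨ X alarm) is never violated.

never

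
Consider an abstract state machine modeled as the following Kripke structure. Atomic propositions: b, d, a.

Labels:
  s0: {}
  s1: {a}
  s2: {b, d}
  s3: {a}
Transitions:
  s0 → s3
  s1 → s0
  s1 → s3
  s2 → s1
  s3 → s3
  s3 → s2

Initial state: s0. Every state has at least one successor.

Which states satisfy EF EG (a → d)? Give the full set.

none

States satisfying EG (a → d): ∅.
States satisfying EF EG (a → d): ∅.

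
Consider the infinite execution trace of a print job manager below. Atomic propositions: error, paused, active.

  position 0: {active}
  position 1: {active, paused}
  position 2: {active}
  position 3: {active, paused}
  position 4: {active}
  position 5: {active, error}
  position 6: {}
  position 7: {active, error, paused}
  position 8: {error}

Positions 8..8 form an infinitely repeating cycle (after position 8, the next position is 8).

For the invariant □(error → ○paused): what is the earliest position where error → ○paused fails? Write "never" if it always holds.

Check error → ○paused at each position in order: 0 ✓, 1 ✓, 2 ✓, 3 ✓, 4 ✓.
At position 5 the labels are {active, error} and the next position 6 has {}, so error → ○paused is false there. This is the first violation.

5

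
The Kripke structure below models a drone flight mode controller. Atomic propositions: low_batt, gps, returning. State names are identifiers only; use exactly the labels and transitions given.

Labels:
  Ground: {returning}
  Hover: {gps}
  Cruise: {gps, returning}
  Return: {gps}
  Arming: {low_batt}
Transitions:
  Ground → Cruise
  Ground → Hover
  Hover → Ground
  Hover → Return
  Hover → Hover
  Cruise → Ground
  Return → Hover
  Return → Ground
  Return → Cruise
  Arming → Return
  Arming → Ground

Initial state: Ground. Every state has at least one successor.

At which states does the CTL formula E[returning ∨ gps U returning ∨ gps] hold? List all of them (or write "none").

{Ground, Hover, Cruise, Return}

States satisfying returning ∨ gps: {Ground, Hover, Cruise, Return}.
States satisfying E[returning ∨ gps U returning ∨ gps]: {Ground, Hover, Cruise, Return}.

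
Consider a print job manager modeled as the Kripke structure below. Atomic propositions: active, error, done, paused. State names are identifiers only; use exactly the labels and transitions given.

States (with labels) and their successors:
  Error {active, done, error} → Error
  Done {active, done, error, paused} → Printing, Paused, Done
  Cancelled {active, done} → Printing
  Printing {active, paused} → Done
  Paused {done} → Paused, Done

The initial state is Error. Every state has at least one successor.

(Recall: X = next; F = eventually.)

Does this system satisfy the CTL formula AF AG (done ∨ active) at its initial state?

States satisfying AG (done ∨ active): {Error, Done, Cancelled, Printing, Paused}.
States satisfying AF AG (done ∨ active): {Error, Done, Cancelled, Printing, Paused}.
Error ∈ Sat(AF AG (done ∨ active)).

Satisfied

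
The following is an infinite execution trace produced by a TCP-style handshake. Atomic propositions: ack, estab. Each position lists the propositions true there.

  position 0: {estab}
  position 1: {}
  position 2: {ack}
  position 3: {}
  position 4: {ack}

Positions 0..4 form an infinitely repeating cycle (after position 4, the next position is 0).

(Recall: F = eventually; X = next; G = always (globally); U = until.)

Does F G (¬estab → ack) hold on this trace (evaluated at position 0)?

G (¬estab → ack) is false at every position 0..4, so it never becomes true and F G (¬estab → ack) fails.

No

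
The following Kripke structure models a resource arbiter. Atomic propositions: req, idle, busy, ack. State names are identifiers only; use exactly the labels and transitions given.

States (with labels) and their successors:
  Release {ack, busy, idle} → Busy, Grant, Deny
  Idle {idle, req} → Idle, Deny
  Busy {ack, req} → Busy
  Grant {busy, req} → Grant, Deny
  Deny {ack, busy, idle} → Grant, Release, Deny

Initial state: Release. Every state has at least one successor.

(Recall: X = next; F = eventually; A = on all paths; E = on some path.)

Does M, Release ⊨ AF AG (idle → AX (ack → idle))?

Violated

States satisfying AG (idle → AX (ack → idle)): {Busy}.
States satisfying AF AG (idle → AX (ack → idle)): {Busy}.
There is a path from Release along which AG (idle → AX (ack → idle)) never holds.
Release ∉ Sat(AF AG (idle → AX (ack → idle))).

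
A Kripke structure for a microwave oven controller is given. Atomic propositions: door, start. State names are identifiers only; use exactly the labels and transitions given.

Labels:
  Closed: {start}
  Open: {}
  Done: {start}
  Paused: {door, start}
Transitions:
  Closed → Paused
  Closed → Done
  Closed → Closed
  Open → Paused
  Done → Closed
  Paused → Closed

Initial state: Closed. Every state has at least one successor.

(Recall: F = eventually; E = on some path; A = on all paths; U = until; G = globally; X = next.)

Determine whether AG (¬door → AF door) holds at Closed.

States satisfying ¬door → AF door: {Open, Paused}.
States satisfying AG (¬door → AF door): ∅.
Closed is reachable from Closed and violates ¬door → AF door, so AG fails at Closed.
Closed ∉ Sat(AG (¬door → AF door)).

No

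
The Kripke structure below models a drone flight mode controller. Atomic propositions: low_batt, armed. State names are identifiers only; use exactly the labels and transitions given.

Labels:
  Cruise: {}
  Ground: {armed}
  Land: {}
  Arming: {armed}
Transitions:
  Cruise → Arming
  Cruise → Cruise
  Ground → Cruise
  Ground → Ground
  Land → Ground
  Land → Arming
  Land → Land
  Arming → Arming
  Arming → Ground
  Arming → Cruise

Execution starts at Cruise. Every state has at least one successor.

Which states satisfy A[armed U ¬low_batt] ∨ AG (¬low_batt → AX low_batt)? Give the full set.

{Cruise, Ground, Land, Arming}

States satisfying armed: {Ground, Arming}.
States satisfying ¬low_batt: {Cruise, Ground, Land, Arming}.
States satisfying A[armed U ¬low_batt]: {Cruise, Ground, Land, Arming}.
States satisfying ¬low_batt → AX low_batt: ∅.
States satisfying AG (¬low_batt → AX low_batt): ∅.
States satisfying A[armed U ¬low_batt] ∨ AG (¬low_batt → AX low_batt): {Cruise, Ground, Land, Arming}.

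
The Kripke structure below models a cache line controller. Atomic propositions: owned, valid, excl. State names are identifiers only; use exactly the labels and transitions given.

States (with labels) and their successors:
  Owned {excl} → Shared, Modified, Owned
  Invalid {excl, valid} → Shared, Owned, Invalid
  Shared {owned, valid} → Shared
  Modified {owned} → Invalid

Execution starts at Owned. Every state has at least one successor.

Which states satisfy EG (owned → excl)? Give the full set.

States satisfying owned → excl: {Owned, Invalid}.
States satisfying EG (owned → excl): {Owned, Invalid}.

{Owned, Invalid}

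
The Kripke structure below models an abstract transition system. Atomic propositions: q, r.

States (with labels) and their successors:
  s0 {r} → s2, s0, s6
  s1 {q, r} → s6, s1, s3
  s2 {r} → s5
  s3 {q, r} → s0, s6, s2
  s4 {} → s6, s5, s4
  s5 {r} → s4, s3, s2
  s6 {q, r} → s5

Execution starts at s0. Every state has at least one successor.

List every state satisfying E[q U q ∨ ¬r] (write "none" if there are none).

States satisfying q: {s1, s3, s6}.
States satisfying q ∨ ¬r: {s1, s3, s4, s6}.
States satisfying E[q U q ∨ ¬r]: {s1, s3, s4, s6}.

{s1, s3, s4, s6}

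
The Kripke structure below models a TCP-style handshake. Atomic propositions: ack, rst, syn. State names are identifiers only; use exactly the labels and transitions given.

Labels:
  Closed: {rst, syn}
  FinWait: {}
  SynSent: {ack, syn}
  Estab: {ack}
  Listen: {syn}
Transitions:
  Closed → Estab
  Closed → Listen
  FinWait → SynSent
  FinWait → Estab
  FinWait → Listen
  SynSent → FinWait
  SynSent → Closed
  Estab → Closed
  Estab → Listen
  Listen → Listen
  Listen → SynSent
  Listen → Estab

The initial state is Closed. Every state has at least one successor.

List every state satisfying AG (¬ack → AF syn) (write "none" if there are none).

States satisfying ¬ack → AF syn: {Closed, FinWait, SynSent, Estab, Listen}.
States satisfying AG (¬ack → AF syn): {Closed, FinWait, SynSent, Estab, Listen}.

{Closed, FinWait, SynSent, Estab, Listen}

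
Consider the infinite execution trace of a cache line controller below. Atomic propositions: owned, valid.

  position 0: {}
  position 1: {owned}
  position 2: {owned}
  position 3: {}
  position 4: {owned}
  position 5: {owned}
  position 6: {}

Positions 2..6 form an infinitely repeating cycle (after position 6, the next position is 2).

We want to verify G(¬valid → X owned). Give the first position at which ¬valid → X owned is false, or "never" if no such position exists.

Check ¬valid → X owned at each position in order: 0 ✓, 1 ✓.
At position 2 the labels are {owned} and the next position 3 has {}, so ¬valid → X owned is false there. This is the first violation.

2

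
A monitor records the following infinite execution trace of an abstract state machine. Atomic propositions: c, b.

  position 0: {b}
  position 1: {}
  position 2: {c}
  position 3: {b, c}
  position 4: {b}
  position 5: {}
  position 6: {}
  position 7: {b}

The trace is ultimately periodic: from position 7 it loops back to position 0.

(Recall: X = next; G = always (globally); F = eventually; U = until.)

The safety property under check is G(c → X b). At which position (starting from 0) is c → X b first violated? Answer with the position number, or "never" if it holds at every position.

c → X b holds at every position 0..7, and those are all the positions the trace ever visits, so the invariant G(c → X b) is never violated.

never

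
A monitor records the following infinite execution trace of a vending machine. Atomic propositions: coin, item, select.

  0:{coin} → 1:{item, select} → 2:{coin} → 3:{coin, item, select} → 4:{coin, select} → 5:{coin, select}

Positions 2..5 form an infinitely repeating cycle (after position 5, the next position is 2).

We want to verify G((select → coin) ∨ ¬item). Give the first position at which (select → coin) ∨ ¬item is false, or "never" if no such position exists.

1

Check (select → coin) ∨ ¬item at each position in order: 0 ✓.
At position 1 the labels are {item, select}, so (select → coin) ∨ ¬item is false there. This is the first violation.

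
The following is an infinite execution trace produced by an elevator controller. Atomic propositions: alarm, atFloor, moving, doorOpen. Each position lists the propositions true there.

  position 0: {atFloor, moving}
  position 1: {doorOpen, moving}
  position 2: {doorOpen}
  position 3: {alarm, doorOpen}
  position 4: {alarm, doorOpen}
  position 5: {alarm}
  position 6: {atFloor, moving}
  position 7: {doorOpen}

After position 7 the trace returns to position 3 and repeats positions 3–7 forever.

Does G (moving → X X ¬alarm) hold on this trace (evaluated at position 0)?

moving → X X ¬alarm must hold at every position from 0 onward. It fails at position 1, so G (moving → X X ¬alarm) is false.
Positions where moving holds: 0, 1, 6.
Check X X ¬alarm at each: 0→ok, 1→fails, 6→fails.

Violated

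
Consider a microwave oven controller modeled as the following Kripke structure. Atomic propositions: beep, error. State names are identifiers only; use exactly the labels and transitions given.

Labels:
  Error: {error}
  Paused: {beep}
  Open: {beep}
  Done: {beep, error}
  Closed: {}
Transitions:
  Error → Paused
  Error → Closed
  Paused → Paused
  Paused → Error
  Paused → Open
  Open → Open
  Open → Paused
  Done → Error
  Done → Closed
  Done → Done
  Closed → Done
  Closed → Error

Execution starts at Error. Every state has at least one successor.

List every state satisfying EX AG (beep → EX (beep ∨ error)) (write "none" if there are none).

States satisfying AG (beep → EX (beep ∨ error)): {Error, Paused, Open, Done, Closed}.
States satisfying EX AG (beep → EX (beep ∨ error)): {Error, Paused, Open, Done, Closed}.

{Error, Paused, Open, Done, Closed}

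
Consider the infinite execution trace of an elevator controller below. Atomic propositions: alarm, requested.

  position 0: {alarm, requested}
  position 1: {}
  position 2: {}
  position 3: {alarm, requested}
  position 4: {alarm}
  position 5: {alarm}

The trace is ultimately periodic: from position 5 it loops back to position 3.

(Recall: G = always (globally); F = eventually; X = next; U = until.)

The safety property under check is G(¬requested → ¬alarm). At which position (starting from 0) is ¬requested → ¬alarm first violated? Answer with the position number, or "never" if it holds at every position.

4

Check ¬requested → ¬alarm at each position in order: 0 ✓, 1 ✓, 2 ✓, 3 ✓.
At position 4 the labels are {alarm}, so ¬requested → ¬alarm is false there. This is the first violation.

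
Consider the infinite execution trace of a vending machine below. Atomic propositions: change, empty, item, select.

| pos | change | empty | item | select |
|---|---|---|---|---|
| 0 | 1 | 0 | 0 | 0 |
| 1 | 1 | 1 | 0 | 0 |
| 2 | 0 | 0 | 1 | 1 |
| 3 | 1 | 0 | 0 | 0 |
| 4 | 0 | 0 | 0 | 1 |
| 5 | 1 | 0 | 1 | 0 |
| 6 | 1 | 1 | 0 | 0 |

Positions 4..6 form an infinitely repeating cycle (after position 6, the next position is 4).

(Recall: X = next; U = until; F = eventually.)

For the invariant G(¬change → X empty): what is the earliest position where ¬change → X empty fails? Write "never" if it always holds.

Check ¬change → X empty at each position in order: 0 ✓, 1 ✓.
At position 2 the labels are {item, select} and the next position 3 has {change}, so ¬change → X empty is false there. This is the first violation.

2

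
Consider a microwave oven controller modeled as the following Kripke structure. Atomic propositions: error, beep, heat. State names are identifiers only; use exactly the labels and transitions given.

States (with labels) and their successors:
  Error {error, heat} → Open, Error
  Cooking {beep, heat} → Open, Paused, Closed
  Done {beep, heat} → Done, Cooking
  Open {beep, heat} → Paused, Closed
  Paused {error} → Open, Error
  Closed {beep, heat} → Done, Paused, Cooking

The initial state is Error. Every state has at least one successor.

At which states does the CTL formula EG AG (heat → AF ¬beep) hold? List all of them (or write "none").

States satisfying AG (heat → AF ¬beep): ∅.
States satisfying EG AG (heat → AF ¬beep): ∅.

none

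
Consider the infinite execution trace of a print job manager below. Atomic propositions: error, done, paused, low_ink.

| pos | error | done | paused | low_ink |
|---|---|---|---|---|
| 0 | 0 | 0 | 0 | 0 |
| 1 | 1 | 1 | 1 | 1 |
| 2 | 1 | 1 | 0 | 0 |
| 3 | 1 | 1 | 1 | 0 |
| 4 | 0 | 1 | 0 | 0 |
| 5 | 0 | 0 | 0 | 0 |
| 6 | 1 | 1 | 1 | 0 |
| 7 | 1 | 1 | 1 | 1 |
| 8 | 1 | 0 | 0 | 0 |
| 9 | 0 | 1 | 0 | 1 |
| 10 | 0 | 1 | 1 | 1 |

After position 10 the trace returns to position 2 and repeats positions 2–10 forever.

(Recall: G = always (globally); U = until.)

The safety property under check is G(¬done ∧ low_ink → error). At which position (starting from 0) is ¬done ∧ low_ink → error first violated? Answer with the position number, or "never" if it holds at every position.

¬done ∧ low_ink → error holds at every position 0..10, and those are all the positions the trace ever visits, so the invariant G(¬done ∧ low_ink → error) is never violated.

never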